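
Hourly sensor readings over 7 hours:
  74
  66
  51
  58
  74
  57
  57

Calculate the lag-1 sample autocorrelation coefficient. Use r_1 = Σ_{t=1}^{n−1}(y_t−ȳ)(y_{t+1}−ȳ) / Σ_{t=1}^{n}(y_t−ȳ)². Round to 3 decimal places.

-0.068

Mean ȳ = (74 + 66 + 51 + 58 + 74 + 57 + 57)/7 = 62.4286
Deviations from mean: 11.5714, 3.5714, -11.4286, -4.4286, 11.5714, -5.4286, -5.4286
Numerator Σ_{t=1}^{6}(y_t−ȳ)(y_{t+1}−ȳ) = -33.4694
Denominator Σ(y_t−ȳ)² = 489.7143
r_1 = -33.4694 / 489.7143 = -0.068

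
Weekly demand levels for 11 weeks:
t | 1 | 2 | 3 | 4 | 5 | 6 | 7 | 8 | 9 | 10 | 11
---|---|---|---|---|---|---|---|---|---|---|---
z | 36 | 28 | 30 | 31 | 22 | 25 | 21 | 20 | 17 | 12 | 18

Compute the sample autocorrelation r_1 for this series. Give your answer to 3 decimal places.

0.572

Mean z̄ = (36 + 28 + 30 + 31 + 22 + 25 + 21 + 20 + 17 + 12 + 18)/11 = 23.6364
Numerator Σ_{t=1}^{10}(z_t−z̄)(z_{t+1}−z̄) = 287.2314
Denominator Σ(z_t−z̄)² = 502.5455
r_1 = 287.2314 / 502.5455 = 0.572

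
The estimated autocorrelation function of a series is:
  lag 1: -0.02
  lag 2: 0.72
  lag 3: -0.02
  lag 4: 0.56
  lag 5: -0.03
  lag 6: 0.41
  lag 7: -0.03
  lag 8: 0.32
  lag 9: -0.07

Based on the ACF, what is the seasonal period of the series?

The largest autocorrelation is r_2 = 0.72, with weaker echoes at lags 4 (0.56), 6 (0.41) and 8 (0.32); the remaining lags stay at or below -0.02.
The dominant spike at lag 2 indicates a seasonal period of 2.

2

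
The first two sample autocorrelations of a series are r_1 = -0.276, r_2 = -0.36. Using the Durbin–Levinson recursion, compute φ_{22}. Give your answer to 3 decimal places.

φ_{22} = (r_2 − r_1²) / (1 − r_1²)
r_1² = (-0.276)² = 0.076176
Numerator = -0.36 − 0.0762 = -0.4362; denominator = 1 − 0.0762 = 0.9238
φ_{22} = -0.4362 / 0.9238 = -0.472

-0.472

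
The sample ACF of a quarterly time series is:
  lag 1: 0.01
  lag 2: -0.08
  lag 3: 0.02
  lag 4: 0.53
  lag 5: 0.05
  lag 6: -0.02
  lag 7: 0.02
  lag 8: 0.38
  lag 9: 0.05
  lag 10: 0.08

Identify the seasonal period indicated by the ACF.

The largest autocorrelation is r_4 = 0.53, with a weaker echo at lag 8 (0.38); the remaining lags stay at or below 0.08.
The dominant spike at lag 4 indicates a seasonal period of 4.

4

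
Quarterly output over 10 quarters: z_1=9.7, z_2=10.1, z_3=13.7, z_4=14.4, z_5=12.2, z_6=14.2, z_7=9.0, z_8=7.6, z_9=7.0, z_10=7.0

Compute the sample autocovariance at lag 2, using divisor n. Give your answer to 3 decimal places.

Mean z̄ = (9.7 + 10.1 + 13.7 + 14.4 + 12.2 + 14.2 + 9.0 + 7.6 + 7.0 + 7.0)/10 = 10.4900
Σ_{t=1}^{8}(z_t−z̄)(z_{t+2}−z̄) = 17.9508
γ_2 = 17.9508 / 10 = 1.795

1.795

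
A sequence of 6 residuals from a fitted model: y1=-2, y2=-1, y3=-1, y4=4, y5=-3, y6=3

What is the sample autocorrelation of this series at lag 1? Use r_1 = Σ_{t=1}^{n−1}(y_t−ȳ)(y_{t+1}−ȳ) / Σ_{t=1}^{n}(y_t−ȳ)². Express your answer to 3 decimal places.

Mean ȳ = (-2 − 1 − 1 + 4 − 3 + 3)/6 = 0.0000
Deviations from mean: -2.0000, -1.0000, -1.0000, 4.0000, -3.0000, 3.0000
Numerator Σ_{t=1}^{5}(y_t−ȳ)(y_{t+1}−ȳ) = -22.0000
Denominator Σ(y_t−ȳ)² = 40.0000
r_1 = -22.0000 / 40.0000 = -0.550

-0.550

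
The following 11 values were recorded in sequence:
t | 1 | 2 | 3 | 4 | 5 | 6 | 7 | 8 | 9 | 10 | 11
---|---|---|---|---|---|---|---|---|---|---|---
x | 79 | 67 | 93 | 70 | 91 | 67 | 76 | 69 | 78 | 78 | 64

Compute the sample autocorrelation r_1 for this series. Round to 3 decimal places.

-0.586

Mean x̄ = (79 + 67 + 93 + 70 + 91 + 67 + 76 + 69 + 78 + 78 + 64)/11 = 75.6364
Numerator Σ_{t=1}^{10}(x_t−x̄)(x_{t+1}−x̄) = -539.3140
Denominator Σ(x_t−x̄)² = 920.5455
r_1 = -539.3140 / 920.5455 = -0.586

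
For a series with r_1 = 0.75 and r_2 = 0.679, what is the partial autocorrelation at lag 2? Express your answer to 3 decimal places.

φ_{22} = (r_2 − r_1²) / (1 − r_1²)
r_1² = (0.75)² = 0.5625
Numerator = 0.679 − 0.5625 = 0.1165; denominator = 1 − 0.5625 = 0.4375
φ_{22} = 0.1165 / 0.4375 = 0.266

0.266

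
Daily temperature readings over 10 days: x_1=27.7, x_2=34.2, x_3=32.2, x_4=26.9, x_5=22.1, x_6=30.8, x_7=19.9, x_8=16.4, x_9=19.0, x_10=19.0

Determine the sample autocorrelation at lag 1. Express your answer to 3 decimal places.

Mean x̄ = (27.7 + 34.2 + 32.2 + 26.9 + 22.1 + 30.8 + 19.9 + 16.4 + 19.0 + 19.0)/10 = 24.8200
Numerator Σ_{t=1}^{9}(x_t−x̄)(x_{t+1}−x̄) = 184.5476
Denominator Σ(x_t−x̄)² = 361.0760
r_1 = 184.5476 / 361.0760 = 0.511

0.511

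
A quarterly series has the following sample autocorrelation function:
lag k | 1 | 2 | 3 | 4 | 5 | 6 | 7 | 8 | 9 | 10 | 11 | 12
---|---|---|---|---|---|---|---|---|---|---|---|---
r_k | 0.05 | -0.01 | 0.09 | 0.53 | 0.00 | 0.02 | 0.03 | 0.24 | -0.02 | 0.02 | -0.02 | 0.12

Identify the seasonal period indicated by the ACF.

4

The largest autocorrelation is r_4 = 0.53, with a weaker echo at lag 8 (0.24); the remaining lags stay at or below 0.12.
The dominant spike at lag 4 indicates a seasonal period of 4.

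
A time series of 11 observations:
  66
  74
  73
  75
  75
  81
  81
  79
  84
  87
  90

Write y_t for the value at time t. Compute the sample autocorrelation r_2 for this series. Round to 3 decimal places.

Mean ȳ = (66 + 74 + 73 + 75 + 75 + 81 + 81 + 79 + 84 + 87 + 90)/11 = 78.6364
Numerator Σ_{t=1}^{9}(y_t−ȳ)(y_{t+2}−ȳ) = 168.9174
Denominator Σ(y_t−ȳ)² = 478.5455
r_2 = 168.9174 / 478.5455 = 0.353

0.353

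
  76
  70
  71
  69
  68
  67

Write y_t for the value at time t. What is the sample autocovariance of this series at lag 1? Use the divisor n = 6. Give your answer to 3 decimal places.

1.218

Mean ȳ = (76 + 70 + 71 + 69 + 68 + 67)/6 = 70.1667
Σ_{t=1}^{5}(y_t−ȳ)(y_{t+1}−ȳ) = 7.3056
γ_1 = 7.3056 / 6 = 1.218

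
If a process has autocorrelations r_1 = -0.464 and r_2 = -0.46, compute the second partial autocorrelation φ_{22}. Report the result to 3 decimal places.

φ_{22} = (r_2 − r_1²) / (1 − r_1²)
r_1² = (-0.464)² = 0.215296
Numerator = -0.46 − 0.2153 = -0.6753; denominator = 1 − 0.2153 = 0.7847
φ_{22} = -0.6753 / 0.7847 = -0.861

-0.861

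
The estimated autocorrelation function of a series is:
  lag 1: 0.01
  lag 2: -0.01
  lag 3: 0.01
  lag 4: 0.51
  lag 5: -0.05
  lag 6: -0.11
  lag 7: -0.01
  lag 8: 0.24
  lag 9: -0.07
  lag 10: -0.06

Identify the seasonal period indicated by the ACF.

The largest autocorrelation is r_4 = 0.51, with a weaker echo at lag 8 (0.24); the remaining lags stay at or below 0.01.
The dominant spike at lag 4 indicates a seasonal period of 4.

4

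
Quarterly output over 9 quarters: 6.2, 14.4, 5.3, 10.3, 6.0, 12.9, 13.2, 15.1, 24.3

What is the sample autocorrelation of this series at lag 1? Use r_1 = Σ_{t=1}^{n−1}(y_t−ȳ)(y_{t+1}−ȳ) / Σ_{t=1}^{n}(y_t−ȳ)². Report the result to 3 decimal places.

0.101

Mean ȳ = (6.2 + 14.4 + 5.3 + 10.3 + 6.0 + 12.9 + 13.2 + 15.1 + 24.3)/9 = 11.9667
Numerator Σ_{t=1}^{8}(y_t−ȳ)(y_{t+1}−ȳ) = 28.8922
Denominator Σ(y_t−ȳ)² = 286.3200
r_1 = 28.8922 / 286.3200 = 0.101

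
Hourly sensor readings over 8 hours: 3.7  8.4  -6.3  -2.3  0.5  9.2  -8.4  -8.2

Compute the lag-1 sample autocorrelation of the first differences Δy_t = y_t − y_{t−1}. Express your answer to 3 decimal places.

-0.447

First differences Δy: 4.7, -14.7, 4.0, 2.8, 8.7, -17.6, 0.2
Mean of differences = -1.7000
Numerator Σ(Δy_t−Δȳ)(Δy_{t+1}−Δȳ) = -280.4200
Denominator Σ(Δy_t−Δȳ)² = 627.2800
r_1(Δy) = -280.4200 / 627.2800 = -0.447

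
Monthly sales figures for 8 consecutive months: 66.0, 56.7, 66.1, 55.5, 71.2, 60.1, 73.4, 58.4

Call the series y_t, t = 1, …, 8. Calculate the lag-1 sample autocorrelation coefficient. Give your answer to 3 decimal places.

Mean ȳ = (66.0 + 56.7 + 66.1 + 55.5 + 71.2 + 60.1 + 73.4 + 58.4)/8 = 63.4250
Deviations from mean: 2.5750, -6.7250, 2.6750, -7.9250, 7.7750, -3.3250, 9.9750, -5.0250
Σ(y_t−ȳ)(y_{t+1}−ȳ) = (-17.3169) + (-17.9894) + (-21.1994) + (-61.6169) + (-25.8519) + (-33.1669) + (-50.1244) = -227.2656
Denominator Σ(y_t−ȳ)² = 318.0750
r_1 = -227.2656 / 318.0750 = -0.715

-0.715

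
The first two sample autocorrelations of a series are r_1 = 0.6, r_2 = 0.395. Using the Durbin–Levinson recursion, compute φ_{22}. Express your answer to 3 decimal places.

0.055

φ_{22} = (r_2 − r_1²) / (1 − r_1²)
r_1² = (0.6)² = 0.36
Numerator = 0.395 − 0.3600 = 0.0350; denominator = 1 − 0.3600 = 0.6400
φ_{22} = 0.0350 / 0.6400 = 0.055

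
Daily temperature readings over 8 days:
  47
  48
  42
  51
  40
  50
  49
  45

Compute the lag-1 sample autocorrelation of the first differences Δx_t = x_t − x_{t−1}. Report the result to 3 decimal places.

-0.773

First differences Δx: 1, -6, 9, -11, 10, -1, -4
Mean of differences = -0.2857
Numerator Σ(Δx_t−Δx̄)(Δx_{t+1}−Δx̄) = -274.7959
Denominator Σ(Δx_t−Δx̄)² = 355.4286
r_1(Δx) = -274.7959 / 355.4286 = -0.773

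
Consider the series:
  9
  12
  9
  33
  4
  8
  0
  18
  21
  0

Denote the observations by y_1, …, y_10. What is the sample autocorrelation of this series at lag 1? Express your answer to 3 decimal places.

Mean ȳ = (9 + 12 + 9 + 33 + 4 + 8 + 0 + 18 + 21 + 0)/10 = 11.4000
Numerator Σ_{t=1}^{9}(y_t−ȳ)(y_{t+1}−ȳ) = -271.9600
Denominator Σ(y_t−ȳ)² = 940.4000
r_1 = -271.9600 / 940.4000 = -0.289

-0.289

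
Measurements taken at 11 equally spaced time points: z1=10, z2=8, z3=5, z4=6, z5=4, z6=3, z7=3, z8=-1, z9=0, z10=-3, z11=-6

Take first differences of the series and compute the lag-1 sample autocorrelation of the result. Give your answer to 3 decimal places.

First differences Δz: -2, -3, 1, -2, -1, 0, -4, 1, -3, -3
Mean of differences = -1.6000
Numerator Σ(Δz_t−Δz̄)(Δz_{t+1}−Δz̄) = -15.1600
Denominator Σ(Δz_t−Δz̄)² = 28.4000
r_1(Δz) = -15.1600 / 28.4000 = -0.534

-0.534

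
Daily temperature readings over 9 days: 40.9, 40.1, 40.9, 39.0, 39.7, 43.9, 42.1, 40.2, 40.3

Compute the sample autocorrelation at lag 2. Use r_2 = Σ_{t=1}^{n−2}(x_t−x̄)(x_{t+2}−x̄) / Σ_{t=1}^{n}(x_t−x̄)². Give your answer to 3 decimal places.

-0.495

Mean x̄ = (40.9 + 40.1 + 40.9 + 39.0 + 39.7 + 43.9 + 42.1 + 40.2 + 40.3)/9 = 40.7889
Numerator Σ_{t=1}^{7}(x_t−x̄)(x_{t+2}−x̄) = -8.3425
Denominator Σ(x_t−x̄)² = 16.8689
r_2 = -8.3425 / 16.8689 = -0.495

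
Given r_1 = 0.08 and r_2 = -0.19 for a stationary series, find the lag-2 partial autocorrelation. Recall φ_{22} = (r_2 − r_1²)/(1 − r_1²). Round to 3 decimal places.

-0.198

φ_{22} = (r_2 − r_1²) / (1 − r_1²)
r_1² = (0.08)² = 0.0064
Numerator = -0.19 − 0.0064 = -0.1964; denominator = 1 − 0.0064 = 0.9936
φ_{22} = -0.1964 / 0.9936 = -0.198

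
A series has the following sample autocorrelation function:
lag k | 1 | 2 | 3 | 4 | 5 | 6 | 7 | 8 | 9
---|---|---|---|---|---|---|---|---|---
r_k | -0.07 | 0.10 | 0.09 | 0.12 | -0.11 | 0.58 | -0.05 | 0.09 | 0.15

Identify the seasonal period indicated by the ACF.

6

The largest autocorrelation is r_6 = 0.58; the remaining lags stay at or below 0.15.
The dominant spike at lag 6 indicates a seasonal period of 6.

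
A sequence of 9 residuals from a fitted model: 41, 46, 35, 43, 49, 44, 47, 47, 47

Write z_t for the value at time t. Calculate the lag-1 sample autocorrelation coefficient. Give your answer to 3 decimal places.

Mean z̄ = (41 + 46 + 35 + 43 + 49 + 44 + 47 + 47 + 47)/9 = 44.3333
Numerator Σ_{t=1}^{8}(z_t−z̄)(z_{t+1}−z̄) = -3.1111
Denominator Σ(z_t−z̄)² = 146.0000
r_1 = -3.1111 / 146.0000 = -0.021

-0.021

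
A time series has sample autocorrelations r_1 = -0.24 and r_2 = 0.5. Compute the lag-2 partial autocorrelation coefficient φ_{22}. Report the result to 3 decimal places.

φ_{22} = (r_2 − r_1²) / (1 − r_1²)
r_1² = (-0.24)² = 0.0576
Numerator = 0.5 − 0.0576 = 0.4424; denominator = 1 − 0.0576 = 0.9424
φ_{22} = 0.4424 / 0.9424 = 0.469

0.469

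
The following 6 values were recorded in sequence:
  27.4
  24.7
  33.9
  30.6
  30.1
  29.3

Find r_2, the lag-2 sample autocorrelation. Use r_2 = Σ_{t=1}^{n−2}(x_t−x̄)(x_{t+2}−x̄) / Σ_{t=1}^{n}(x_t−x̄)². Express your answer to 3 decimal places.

Mean x̄ = (27.4 + 24.7 + 33.9 + 30.6 + 30.1 + 29.3)/6 = 29.3333
Σ(x_t−x̄)(x_{t+2}−x̄) = (-8.8289) + (-5.8689) + (3.5011) + (-0.0422) = -11.2389
Denominator Σ(x_t−x̄)² = 48.2533
r_2 = -11.2389 / 48.2533 = -0.233

-0.233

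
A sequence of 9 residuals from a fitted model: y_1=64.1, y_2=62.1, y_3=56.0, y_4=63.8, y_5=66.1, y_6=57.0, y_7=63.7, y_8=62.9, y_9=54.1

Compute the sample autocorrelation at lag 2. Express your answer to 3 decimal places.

-0.428

Mean ȳ = (64.1 + 62.1 + 56.0 + 63.8 + 66.1 + 57.0 + 63.7 + 62.9 + 54.1)/9 = 61.0889
Σ(y_t−ȳ)(y_{t+2}−ȳ) = (-15.3232) + (2.7412) + (-25.5010) + (-11.0854) + (13.0846) + (-7.4054) + (-18.2488) = -61.7380
Denominator Σ(y_t−ȳ)² = 144.1089
r_2 = -61.7380 / 144.1089 = -0.428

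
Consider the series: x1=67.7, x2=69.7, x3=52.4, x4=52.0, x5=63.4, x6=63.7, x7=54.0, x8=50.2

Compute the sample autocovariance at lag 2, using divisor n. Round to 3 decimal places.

Mean x̄ = (67.7 + 69.7 + 52.4 + 52.0 + 63.4 + 63.7 + 54.0 + 50.2)/8 = 59.1375
Deviations: 8.5625, 10.5625, -6.7375, -7.1375, 4.2625, 4.5625, -5.1375, -8.9375
Σ_{t=1}^{6}(x_t−x̄)(x_{t+2}−x̄) = -257.0391
γ_2 = -257.0391 / 8 = -32.130

-32.130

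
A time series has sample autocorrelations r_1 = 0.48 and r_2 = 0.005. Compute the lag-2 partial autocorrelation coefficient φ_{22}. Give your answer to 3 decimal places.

-0.293

φ_{22} = (r_2 − r_1²) / (1 − r_1²)
r_1² = (0.48)² = 0.2304
Numerator = 0.005 − 0.2304 = -0.2254; denominator = 1 − 0.2304 = 0.7696
φ_{22} = -0.2254 / 0.7696 = -0.293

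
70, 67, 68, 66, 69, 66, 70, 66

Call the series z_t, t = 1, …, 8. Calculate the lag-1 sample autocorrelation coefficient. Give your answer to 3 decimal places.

Mean z̄ = (70 + 67 + 68 + 66 + 69 + 66 + 70 + 66)/8 = 67.7500
Deviations from mean: 2.2500, -0.7500, 0.2500, -1.7500, 1.2500, -1.7500, 2.2500, -1.7500
Σ(z_t−z̄)(z_{t+1}−z̄) = (-1.6875) + (-0.1875) + (-0.4375) + (-2.1875) + (-2.1875) + (-3.9375) + (-3.9375) = -14.5625
Denominator Σ(z_t−z̄)² = 21.5000
r_1 = -14.5625 / 21.5000 = -0.677

-0.677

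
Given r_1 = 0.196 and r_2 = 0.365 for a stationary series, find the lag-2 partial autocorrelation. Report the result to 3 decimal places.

φ_{22} = (r_2 − r_1²) / (1 − r_1²)
r_1² = (0.196)² = 0.038416
Numerator = 0.365 − 0.0384 = 0.3266; denominator = 1 − 0.0384 = 0.9616
φ_{22} = 0.3266 / 0.9616 = 0.340

0.340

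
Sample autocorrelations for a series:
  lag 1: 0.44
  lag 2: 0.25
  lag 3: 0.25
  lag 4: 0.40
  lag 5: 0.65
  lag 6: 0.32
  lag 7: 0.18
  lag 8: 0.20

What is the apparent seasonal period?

The largest autocorrelation is r_5 = 0.65; the remaining lags stay at or below 0.44. The elevated value at lag 1 (0.44), dropping to 0.25 at lag 2, reflects decaying short-term dependence rather than seasonality.
The dominant spike at lag 5 indicates a seasonal period of 5.

5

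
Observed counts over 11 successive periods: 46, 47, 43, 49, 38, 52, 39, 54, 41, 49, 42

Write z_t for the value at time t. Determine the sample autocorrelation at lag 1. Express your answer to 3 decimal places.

Mean z̄ = (46 + 47 + 43 + 49 + 38 + 52 + 39 + 54 + 41 + 49 + 42)/11 = 45.4545
Numerator Σ_{t=1}^{10}(z_t−z̄)(z_{t+1}−z̄) = -250.3884
Denominator Σ(z_t−z̄)² = 278.7273
r_1 = -250.3884 / 278.7273 = -0.898

-0.898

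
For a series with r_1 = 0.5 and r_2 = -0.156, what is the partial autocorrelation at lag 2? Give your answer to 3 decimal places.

φ_{22} = (r_2 − r_1²) / (1 − r_1²)
r_1² = (0.5)² = 0.25
Numerator = -0.156 − 0.2500 = -0.4060; denominator = 1 − 0.2500 = 0.7500
φ_{22} = -0.4060 / 0.7500 = -0.541

-0.541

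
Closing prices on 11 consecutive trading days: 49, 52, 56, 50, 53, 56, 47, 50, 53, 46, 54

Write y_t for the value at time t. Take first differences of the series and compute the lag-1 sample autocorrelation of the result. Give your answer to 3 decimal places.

-0.486

First differences Δy: 3, 4, -6, 3, 3, -9, 3, 3, -7, 8
Mean of differences = 0.5000
Numerator Σ(Δy_t−Δȳ)(Δy_{t+1}−Δȳ) = -140.2500
Denominator Σ(Δy_t−Δȳ)² = 288.5000
r_1(Δy) = -140.2500 / 288.5000 = -0.486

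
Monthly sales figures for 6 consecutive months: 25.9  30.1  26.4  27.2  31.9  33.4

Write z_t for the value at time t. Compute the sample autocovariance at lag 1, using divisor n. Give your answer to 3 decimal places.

0.998

Mean z̄ = (25.9 + 30.1 + 26.4 + 27.2 + 31.9 + 33.4)/6 = 29.1500
Σ_{t=1}^{5}(z_t−z̄)(z_{t+1}−z̄) = 5.9875
γ_1 = 5.9875 / 6 = 0.998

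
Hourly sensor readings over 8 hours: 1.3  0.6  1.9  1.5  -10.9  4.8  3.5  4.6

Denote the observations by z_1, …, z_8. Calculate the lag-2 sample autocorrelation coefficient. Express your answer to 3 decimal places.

-0.144

Mean z̄ = (1.3 + 0.6 + 1.9 + 1.5 − 10.9 + 4.8 + 3.5 + 4.6)/8 = 0.9125
Deviations from mean: 0.3875, -0.3125, 0.9875, 0.5875, -11.8125, 3.8875, 2.5875, 3.6875
Numerator Σ_{t=1}^{6}(z_t−z̄)(z_{t+2}−z̄) = -25.4116
Denominator Σ(z_t−z̄)² = 176.5088
r_2 = -25.4116 / 176.5088 = -0.144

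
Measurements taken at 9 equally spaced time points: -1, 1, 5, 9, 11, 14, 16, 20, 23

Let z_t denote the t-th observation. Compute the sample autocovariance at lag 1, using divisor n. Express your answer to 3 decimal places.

39.986

Mean z̄ = (-1 + 1 + 5 + 9 + 11 + 14 + 16 + 20 + 23)/9 = 10.8889
Σ_{t=1}^{8}(z_t−z̄)(z_{t+1}−z̄) = 359.8765
γ_1 = 359.8765 / 9 = 39.986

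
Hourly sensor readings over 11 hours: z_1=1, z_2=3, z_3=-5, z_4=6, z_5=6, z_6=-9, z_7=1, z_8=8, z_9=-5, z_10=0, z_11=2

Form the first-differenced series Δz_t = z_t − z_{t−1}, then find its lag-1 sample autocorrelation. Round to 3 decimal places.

-0.433

First differences Δz: 2, -8, 11, 0, -15, 10, 7, -13, 5, 2
Mean of differences = 0.1000
Numerator Σ(Δz_t−Δz̄)(Δz_{t+1}−Δz̄) = -329.7100
Denominator Σ(Δz_t−Δz̄)² = 760.9000
r_1(Δz) = -329.7100 / 760.9000 = -0.433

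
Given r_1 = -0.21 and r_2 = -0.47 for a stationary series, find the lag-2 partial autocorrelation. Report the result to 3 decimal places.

φ_{22} = (r_2 − r_1²) / (1 − r_1²)
r_1² = (-0.21)² = 0.0441
Numerator = -0.47 − 0.0441 = -0.5141; denominator = 1 − 0.0441 = 0.9559
φ_{22} = -0.5141 / 0.9559 = -0.538

-0.538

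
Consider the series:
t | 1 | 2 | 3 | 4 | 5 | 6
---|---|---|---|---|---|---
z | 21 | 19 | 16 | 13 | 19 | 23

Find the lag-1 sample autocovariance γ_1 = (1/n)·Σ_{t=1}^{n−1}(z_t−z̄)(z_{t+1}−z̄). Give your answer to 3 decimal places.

Mean z̄ = (21 + 19 + 16 + 13 + 19 + 23)/6 = 18.5000
Σ_{t=1}^{5}(z_t−z̄)(z_{t+1}−z̄) = 13.2500
γ_1 = 13.2500 / 6 = 2.208

2.208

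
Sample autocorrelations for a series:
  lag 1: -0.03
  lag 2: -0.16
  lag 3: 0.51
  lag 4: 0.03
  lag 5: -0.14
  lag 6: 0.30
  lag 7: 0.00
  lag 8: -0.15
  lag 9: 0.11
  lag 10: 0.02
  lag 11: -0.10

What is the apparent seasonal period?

3

The largest autocorrelation is r_3 = 0.51, with a weaker echo at lag 6 (0.30); the remaining lags stay at or below 0.11.
The dominant spike at lag 3 indicates a seasonal period of 3.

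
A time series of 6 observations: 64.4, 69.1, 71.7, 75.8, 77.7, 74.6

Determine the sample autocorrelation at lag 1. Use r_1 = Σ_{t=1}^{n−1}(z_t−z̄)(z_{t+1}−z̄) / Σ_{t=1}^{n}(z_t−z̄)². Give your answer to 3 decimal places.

0.475

Mean z̄ = (64.4 + 69.1 + 71.7 + 75.8 + 77.7 + 74.6)/6 = 72.2167
Deviations from mean: -7.8167, -3.1167, -0.5167, 3.5833, 5.4833, 2.3833
Numerator Σ_{t=1}^{5}(z_t−z̄)(z_{t+1}−z̄) = 56.8381
Denominator Σ(z_t−z̄)² = 119.6683
r_1 = 56.8381 / 119.6683 = 0.475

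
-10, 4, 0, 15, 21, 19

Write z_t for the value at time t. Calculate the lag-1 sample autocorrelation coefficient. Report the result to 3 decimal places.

0.378

Mean z̄ = (-10 + 4 + 0 + 15 + 21 + 19)/6 = 8.1667
Deviations from mean: -18.1667, -4.1667, -8.1667, 6.8333, 12.8333, 10.8333
Σ(z_t−z̄)(z_{t+1}−z̄) = (75.6944) + (34.0278) + (-55.8056) + (87.6944) + (139.0278) = 280.6389
Denominator Σ(z_t−z̄)² = 742.8333
r_1 = 280.6389 / 742.8333 = 0.378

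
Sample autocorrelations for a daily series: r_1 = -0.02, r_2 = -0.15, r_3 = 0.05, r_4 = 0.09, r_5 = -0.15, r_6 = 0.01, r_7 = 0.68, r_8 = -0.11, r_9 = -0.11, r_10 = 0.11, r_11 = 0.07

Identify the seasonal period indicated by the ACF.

The largest autocorrelation is r_7 = 0.68; the remaining lags stay at or below 0.11.
The dominant spike at lag 7 indicates a seasonal period of 7.

7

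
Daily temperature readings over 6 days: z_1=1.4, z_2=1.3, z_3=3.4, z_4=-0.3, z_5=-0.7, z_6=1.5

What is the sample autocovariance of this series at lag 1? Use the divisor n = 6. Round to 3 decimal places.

Mean z̄ = (1.4 + 1.3 + 3.4 − 0.3 − 0.7 + 1.5)/6 = 1.1000
Σ_{t=1}^{5}(z_t−z̄)(z_{t+1}−z̄) = -0.9000
γ_1 = -0.9000 / 6 = -0.150

-0.150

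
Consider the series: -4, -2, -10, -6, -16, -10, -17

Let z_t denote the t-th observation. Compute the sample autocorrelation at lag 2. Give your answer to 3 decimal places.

0.377

Mean z̄ = (-4 − 2 − 10 − 6 − 16 − 10 − 17)/7 = -9.2857
Deviations from mean: 5.2857, 7.2857, -0.7143, 3.2857, -6.7143, -0.7143, -7.7143
Σ(z_t−z̄)(z_{t+2}−z̄) = (-3.7755) + (23.9388) + (4.7959) + (-2.3469) + (51.7959) = 74.4082
Denominator Σ(z_t−z̄)² = 197.4286
r_2 = 74.4082 / 197.4286 = 0.377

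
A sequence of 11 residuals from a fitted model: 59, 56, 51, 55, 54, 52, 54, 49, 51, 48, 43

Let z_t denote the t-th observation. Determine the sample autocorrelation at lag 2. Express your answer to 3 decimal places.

Mean z̄ = (59 + 56 + 51 + 55 + 54 + 52 + 54 + 49 + 51 + 48 + 43)/11 = 52.0000
Numerator Σ_{t=1}^{9}(z_t−z̄)(z_{t+2}−z̄) = 26.0000
Denominator Σ(z_t−z̄)² = 190.0000
r_2 = 26.0000 / 190.0000 = 0.137

0.137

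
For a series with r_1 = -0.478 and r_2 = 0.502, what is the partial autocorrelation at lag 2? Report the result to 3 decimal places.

φ_{22} = (r_2 − r_1²) / (1 − r_1²)
r_1² = (-0.478)² = 0.228484
Numerator = 0.502 − 0.2285 = 0.2735; denominator = 1 − 0.2285 = 0.7715
φ_{22} = 0.2735 / 0.7715 = 0.355

0.355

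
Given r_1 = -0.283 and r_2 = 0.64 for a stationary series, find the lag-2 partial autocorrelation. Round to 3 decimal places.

φ_{22} = (r_2 − r_1²) / (1 − r_1²)
r_1² = (-0.283)² = 0.080089
Numerator = 0.64 − 0.0801 = 0.5599; denominator = 1 − 0.0801 = 0.9199
φ_{22} = 0.5599 / 0.9199 = 0.609

0.609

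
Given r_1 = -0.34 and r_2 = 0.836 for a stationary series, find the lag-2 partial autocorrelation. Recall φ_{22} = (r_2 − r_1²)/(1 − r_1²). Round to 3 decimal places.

φ_{22} = (r_2 − r_1²) / (1 − r_1²)
r_1² = (-0.34)² = 0.1156
Numerator = 0.836 − 0.1156 = 0.7204; denominator = 1 − 0.1156 = 0.8844
φ_{22} = 0.7204 / 0.8844 = 0.815

0.815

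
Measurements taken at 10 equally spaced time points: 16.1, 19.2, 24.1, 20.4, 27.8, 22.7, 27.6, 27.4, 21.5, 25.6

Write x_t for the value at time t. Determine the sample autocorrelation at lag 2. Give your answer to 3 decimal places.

Mean x̄ = (16.1 + 19.2 + 24.1 + 20.4 + 27.8 + 22.7 + 27.6 + 27.4 + 21.5 + 25.6)/10 = 23.2400
Numerator Σ_{t=1}^{8}(x_t−x̄)(x_{t+2}−x̄) = 30.6548
Denominator Σ(x_t−x̄)² = 142.1040
r_2 = 30.6548 / 142.1040 = 0.216

0.216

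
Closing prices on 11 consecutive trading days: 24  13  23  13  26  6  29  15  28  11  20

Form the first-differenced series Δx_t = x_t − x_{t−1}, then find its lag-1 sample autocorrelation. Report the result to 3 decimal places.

-0.901

First differences Δx: -11, 10, -10, 13, -20, 23, -14, 13, -17, 9
Mean of differences = -0.4000
Numerator Σ(Δx_t−Δx̄)(Δx_{t+1}−Δx̄) = -1938.9600
Denominator Σ(Δx_t−Δx̄)² = 2152.4000
r_1(Δx) = -1938.9600 / 2152.4000 = -0.901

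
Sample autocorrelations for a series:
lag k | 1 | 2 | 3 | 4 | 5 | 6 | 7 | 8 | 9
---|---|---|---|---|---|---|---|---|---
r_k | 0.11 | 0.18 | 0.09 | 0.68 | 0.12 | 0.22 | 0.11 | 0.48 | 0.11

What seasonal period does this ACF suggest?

The largest autocorrelation is r_4 = 0.68, with a weaker echo at lag 8 (0.48); the remaining lags stay at or below 0.22.
The dominant spike at lag 4 indicates a seasonal period of 4.

4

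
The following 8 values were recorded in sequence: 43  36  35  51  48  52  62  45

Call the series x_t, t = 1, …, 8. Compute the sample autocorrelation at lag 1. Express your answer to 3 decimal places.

0.332

Mean x̄ = (43 + 36 + 35 + 51 + 48 + 52 + 62 + 45)/8 = 46.5000
Numerator Σ_{t=1}^{7}(x_t−x̄)(x_{t+1}−x̄) = 182.7500
Denominator Σ(x_t−x̄)² = 550.0000
r_1 = 182.7500 / 550.0000 = 0.332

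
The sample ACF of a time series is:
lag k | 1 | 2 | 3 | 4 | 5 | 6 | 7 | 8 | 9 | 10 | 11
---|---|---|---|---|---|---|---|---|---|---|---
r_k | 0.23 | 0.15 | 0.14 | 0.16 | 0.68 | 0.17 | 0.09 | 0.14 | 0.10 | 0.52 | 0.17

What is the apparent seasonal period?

5

The largest autocorrelation is r_5 = 0.68, with a weaker echo at lag 10 (0.52); the remaining lags stay at or below 0.23. The elevated value at lag 1 (0.23), dropping to 0.15 at lag 2, reflects decaying short-term dependence rather than seasonality.
The dominant spike at lag 5 indicates a seasonal period of 5.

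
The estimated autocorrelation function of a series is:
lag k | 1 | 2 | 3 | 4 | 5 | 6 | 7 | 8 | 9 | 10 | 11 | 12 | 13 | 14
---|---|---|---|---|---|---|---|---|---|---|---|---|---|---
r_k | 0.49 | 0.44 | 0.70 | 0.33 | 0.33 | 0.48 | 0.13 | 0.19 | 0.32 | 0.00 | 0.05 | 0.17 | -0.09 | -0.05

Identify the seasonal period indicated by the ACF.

The largest autocorrelation is r_3 = 0.70; the remaining lags stay at or below 0.49. The elevated value at lag 1 (0.49), dropping to 0.44 at lag 2, reflects decaying short-term dependence rather than seasonality.
The dominant spike at lag 3 indicates a seasonal period of 3.

3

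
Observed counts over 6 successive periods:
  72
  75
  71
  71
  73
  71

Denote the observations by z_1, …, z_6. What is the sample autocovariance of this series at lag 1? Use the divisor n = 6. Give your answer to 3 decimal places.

Mean z̄ = (72 + 75 + 71 + 71 + 73 + 71)/6 = 72.1667
Deviations: -0.1667, 2.8333, -1.1667, -1.1667, 0.8333, -1.1667
Σ_{t=1}^{5}(z_t−z̄)(z_{t+1}−z̄) = -4.3611
γ_1 = -4.3611 / 6 = -0.727

-0.727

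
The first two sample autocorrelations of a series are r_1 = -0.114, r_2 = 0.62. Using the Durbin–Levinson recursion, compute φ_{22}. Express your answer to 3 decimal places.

φ_{22} = (r_2 − r_1²) / (1 − r_1²)
r_1² = (-0.114)² = 0.012996
Numerator = 0.62 − 0.0130 = 0.6070; denominator = 1 − 0.0130 = 0.9870
φ_{22} = 0.6070 / 0.9870 = 0.615

0.615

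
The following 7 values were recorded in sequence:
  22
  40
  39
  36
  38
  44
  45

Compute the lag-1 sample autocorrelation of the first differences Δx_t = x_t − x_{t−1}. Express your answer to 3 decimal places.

-0.115

First differences Δx: 18, -1, -3, 2, 6, 1
Mean of differences = 3.8333
Numerator Σ(Δx_t−Δx̄)(Δx_{t+1}−Δx̄) = -33.0278
Denominator Σ(Δx_t−Δx̄)² = 286.8333
r_1(Δx) = -33.0278 / 286.8333 = -0.115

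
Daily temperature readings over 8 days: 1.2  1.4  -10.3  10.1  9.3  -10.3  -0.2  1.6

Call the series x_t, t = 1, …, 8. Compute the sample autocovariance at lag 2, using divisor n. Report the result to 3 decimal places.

Mean x̄ = (1.2 + 1.4 − 10.3 + 10.1 + 9.3 − 10.3 − 0.2 + 1.6)/8 = 0.3500
Σ_{t=1}^{6}(x_t−x̄)(x_{t+2}−x̄) = -216.2050
γ_2 = -216.2050 / 8 = -27.026

-27.026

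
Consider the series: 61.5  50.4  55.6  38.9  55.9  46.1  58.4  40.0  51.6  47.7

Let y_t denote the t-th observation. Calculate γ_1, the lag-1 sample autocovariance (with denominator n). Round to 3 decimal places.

-27.874

Mean ȳ = (61.5 + 50.4 + 55.6 + 38.9 + 55.9 + 46.1 + 58.4 + 40.0 + 51.6 + 47.7)/10 = 50.6100
Σ_{t=1}^{9}(y_t−ȳ)(y_{t+1}−ȳ) = -278.7411
γ_1 = -278.7411 / 10 = -27.874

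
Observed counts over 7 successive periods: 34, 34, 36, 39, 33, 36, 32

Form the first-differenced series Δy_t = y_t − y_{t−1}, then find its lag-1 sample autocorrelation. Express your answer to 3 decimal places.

First differences Δy: 0, 2, 3, -6, 3, -4
Mean of differences = -0.3333
Numerator Σ(Δy_t−Δȳ)(Δy_{t+1}−Δȳ) = -41.4444
Denominator Σ(Δy_t−Δȳ)² = 73.3333
r_1(Δy) = -41.4444 / 73.3333 = -0.565

-0.565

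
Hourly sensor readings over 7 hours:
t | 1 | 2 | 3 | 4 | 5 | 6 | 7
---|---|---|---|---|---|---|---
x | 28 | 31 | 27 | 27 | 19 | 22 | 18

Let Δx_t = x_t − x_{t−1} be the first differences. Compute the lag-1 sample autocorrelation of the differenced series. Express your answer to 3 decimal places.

-0.676

First differences Δx: 3, -4, 0, -8, 3, -4
Mean of differences = -1.6667
Numerator Σ(Δx_t−Δx̄)(Δx_{t+1}−Δx̄) = -65.7778
Denominator Σ(Δx_t−Δx̄)² = 97.3333
r_1(Δx) = -65.7778 / 97.3333 = -0.676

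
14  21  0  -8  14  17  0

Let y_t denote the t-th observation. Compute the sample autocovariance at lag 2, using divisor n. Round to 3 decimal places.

-70.146

Mean ȳ = (14 + 21 + 0 − 8 + 14 + 17 + 0)/7 = 8.2857
Deviations: 5.7143, 12.7143, -8.2857, -16.2857, 5.7143, 8.7143, -8.2857
Σ_{t=1}^{5}(y_t−ȳ)(y_{t+2}−ȳ) = -491.0204
γ_2 = -491.0204 / 7 = -70.146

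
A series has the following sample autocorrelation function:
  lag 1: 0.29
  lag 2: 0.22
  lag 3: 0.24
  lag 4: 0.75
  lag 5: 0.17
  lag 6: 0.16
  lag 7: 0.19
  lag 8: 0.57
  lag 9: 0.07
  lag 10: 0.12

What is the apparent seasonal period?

The largest autocorrelation is r_4 = 0.75, with a weaker echo at lag 8 (0.57); the remaining lags stay at or below 0.29. The elevated value at lag 1 (0.29), dropping to 0.22 at lag 2, reflects decaying short-term dependence rather than seasonality.
The dominant spike at lag 4 indicates a seasonal period of 4.

4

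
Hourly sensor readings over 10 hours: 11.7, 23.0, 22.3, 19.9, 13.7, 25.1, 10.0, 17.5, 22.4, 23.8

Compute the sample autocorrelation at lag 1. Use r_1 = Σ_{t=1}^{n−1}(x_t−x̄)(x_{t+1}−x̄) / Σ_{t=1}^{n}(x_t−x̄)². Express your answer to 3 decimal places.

Mean x̄ = (11.7 + 23.0 + 22.3 + 19.9 + 13.7 + 25.1 + 10.0 + 17.5 + 22.4 + 23.8)/10 = 18.9400
Numerator Σ_{t=1}^{9}(x_t−x̄)(x_{t+1}−x̄) = -80.1996
Denominator Σ(x_t−x̄)² = 264.1040
r_1 = -80.1996 / 264.1040 = -0.304

-0.304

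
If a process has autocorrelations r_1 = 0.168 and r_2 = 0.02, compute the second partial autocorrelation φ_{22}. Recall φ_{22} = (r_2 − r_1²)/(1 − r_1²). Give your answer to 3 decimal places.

-0.008

φ_{22} = (r_2 − r_1²) / (1 − r_1²)
r_1² = (0.168)² = 0.028224
Numerator = 0.02 − 0.0282 = -0.0082; denominator = 1 − 0.0282 = 0.9718
φ_{22} = -0.0082 / 0.9718 = -0.008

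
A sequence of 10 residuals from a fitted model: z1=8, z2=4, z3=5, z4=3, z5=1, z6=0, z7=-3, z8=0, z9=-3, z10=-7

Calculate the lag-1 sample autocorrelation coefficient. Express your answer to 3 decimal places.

0.483

Mean z̄ = (8 + 4 + 5 + 3 + 1 + 0 − 3 + 0 − 3 − 7)/10 = 0.8000
Numerator Σ_{t=1}^{9}(z_t−z̄)(z_{t+1}−z̄) = 84.7600
Denominator Σ(z_t−z̄)² = 175.6000
r_1 = 84.7600 / 175.6000 = 0.483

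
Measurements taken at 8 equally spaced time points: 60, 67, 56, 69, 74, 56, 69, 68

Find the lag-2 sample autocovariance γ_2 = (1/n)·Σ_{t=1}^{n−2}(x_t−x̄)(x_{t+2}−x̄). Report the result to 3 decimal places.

Mean x̄ = (60 + 67 + 56 + 69 + 74 + 56 + 69 + 68)/8 = 64.8750
Σ_{t=1}^{6}(x_t−x̄)(x_{t+2}−x̄) = -55.6563
γ_2 = -55.6563 / 8 = -6.957

-6.957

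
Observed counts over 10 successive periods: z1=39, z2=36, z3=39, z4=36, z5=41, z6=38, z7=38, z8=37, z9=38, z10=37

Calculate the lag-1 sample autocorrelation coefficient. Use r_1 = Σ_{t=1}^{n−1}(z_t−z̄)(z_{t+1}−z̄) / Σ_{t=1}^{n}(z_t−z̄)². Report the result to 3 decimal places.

Mean z̄ = (39 + 36 + 39 + 36 + 41 + 38 + 38 + 37 + 38 + 37)/10 = 37.9000
Numerator Σ_{t=1}^{9}(z_t−z̄)(z_{t+1}−z̄) = -12.1100
Denominator Σ(z_t−z̄)² = 20.9000
r_1 = -12.1100 / 20.9000 = -0.579

-0.579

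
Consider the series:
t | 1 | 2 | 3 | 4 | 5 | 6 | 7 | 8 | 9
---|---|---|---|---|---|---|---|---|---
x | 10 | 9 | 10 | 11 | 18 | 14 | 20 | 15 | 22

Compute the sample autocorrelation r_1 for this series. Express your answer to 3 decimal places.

0.298

Mean x̄ = (10 + 9 + 10 + 11 + 18 + 14 + 20 + 15 + 22)/9 = 14.3333
Numerator Σ_{t=1}^{8}(x_t−x̄)(x_{t+1}−x̄) = 54.2222
Denominator Σ(x_t−x̄)² = 182.0000
r_1 = 54.2222 / 182.0000 = 0.298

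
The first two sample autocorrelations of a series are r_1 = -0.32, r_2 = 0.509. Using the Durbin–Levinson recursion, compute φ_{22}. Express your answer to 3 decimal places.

0.453

φ_{22} = (r_2 − r_1²) / (1 − r_1²)
r_1² = (-0.32)² = 0.1024
Numerator = 0.509 − 0.1024 = 0.4066; denominator = 1 − 0.1024 = 0.8976
φ_{22} = 0.4066 / 0.8976 = 0.453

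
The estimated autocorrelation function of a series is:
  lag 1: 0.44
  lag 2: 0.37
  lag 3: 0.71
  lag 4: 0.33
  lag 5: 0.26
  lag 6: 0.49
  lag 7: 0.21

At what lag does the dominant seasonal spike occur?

3

The largest autocorrelation is r_3 = 0.71, with a weaker echo at lag 6 (0.49); the remaining lags stay at or below 0.44. The elevated value at lag 1 (0.44), dropping to 0.37 at lag 2, reflects decaying short-term dependence rather than seasonality.
The dominant spike at lag 3 indicates a seasonal period of 3.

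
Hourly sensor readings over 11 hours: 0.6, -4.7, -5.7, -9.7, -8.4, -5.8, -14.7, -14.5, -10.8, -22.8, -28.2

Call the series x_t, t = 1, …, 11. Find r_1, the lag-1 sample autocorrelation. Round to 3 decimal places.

Mean x̄ = (0.6 − 4.7 − 5.7 − 9.7 − 8.4 − 5.8 − 14.7 − 14.5 − 10.8 − 22.8 − 28.2)/11 = -11.3364
Numerator Σ_{t=1}^{10}(x_t−x̄)(x_{t+1}−x̄) = 324.3960
Denominator Σ(x_t−x̄)² = 697.6455
r_1 = 324.3960 / 697.6455 = 0.465

0.465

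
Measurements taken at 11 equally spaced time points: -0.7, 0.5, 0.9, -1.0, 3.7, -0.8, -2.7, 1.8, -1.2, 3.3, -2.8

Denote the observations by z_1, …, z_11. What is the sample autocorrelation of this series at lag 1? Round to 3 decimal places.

-0.546

Mean z̄ = (-0.7 + 0.5 + 0.9 − 1.0 + 3.7 − 0.8 − 2.7 + 1.8 − 1.2 + 3.3 − 2.8)/11 = 0.0909
Numerator Σ_{t=1}^{10}(z_t−z̄)(z_{t+1}−z̄) = -25.9374
Denominator Σ(z_t−z̄)² = 47.4891
r_1 = -25.9374 / 47.4891 = -0.546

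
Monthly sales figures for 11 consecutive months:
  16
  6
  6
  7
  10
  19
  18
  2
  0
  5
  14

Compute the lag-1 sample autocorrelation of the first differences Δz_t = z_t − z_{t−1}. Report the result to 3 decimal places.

0.186

First differences Δz: -10, 0, 1, 3, 9, -1, -16, -2, 5, 9
Mean of differences = -0.2000
Numerator Σ(Δz_t−Δz̄)(Δz_{t+1}−Δz̄) = 103.7600
Denominator Σ(Δz_t−Δz̄)² = 557.6000
r_1(Δz) = 103.7600 / 557.6000 = 0.186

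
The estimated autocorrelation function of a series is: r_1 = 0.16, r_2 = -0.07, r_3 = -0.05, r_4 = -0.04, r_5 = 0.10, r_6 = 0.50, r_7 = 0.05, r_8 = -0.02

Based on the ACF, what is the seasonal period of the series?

The largest autocorrelation is r_6 = 0.50; the remaining lags stay at or below 0.16.
The dominant spike at lag 6 indicates a seasonal period of 6.

6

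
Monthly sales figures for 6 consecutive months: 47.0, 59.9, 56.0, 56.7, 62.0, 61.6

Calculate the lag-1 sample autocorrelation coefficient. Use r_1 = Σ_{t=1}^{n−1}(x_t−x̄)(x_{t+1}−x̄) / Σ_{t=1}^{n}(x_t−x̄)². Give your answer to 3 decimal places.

-0.074

Mean x̄ = (47.0 + 59.9 + 56.0 + 56.7 + 62.0 + 61.6)/6 = 57.2000
Deviations from mean: -10.2000, 2.7000, -1.2000, -0.5000, 4.8000, 4.4000
Σ(x_t−x̄)(x_{t+1}−x̄) = (-27.5400) + (-3.2400) + (0.6000) + (-2.4000) + (21.1200) = -11.4600
Denominator Σ(x_t−x̄)² = 155.4200
r_1 = -11.4600 / 155.4200 = -0.074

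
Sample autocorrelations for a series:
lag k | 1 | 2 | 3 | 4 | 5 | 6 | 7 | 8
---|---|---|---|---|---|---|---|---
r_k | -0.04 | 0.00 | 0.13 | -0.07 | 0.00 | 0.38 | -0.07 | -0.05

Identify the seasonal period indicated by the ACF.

The largest autocorrelation is r_6 = 0.38; the remaining lags stay at or below 0.13.
The dominant spike at lag 6 indicates a seasonal period of 6.

6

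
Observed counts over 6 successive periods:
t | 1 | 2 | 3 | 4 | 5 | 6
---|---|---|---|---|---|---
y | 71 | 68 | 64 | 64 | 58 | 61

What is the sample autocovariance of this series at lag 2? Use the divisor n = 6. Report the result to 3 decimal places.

Mean ȳ = (71 + 68 + 64 + 64 + 58 + 61)/6 = 64.3333
Deviations: 6.6667, 3.6667, -0.3333, -0.3333, -6.3333, -3.3333
Σ_{t=1}^{4}(y_t−ȳ)(y_{t+2}−ȳ) = -0.2222
γ_2 = -0.2222 / 6 = -0.037

-0.037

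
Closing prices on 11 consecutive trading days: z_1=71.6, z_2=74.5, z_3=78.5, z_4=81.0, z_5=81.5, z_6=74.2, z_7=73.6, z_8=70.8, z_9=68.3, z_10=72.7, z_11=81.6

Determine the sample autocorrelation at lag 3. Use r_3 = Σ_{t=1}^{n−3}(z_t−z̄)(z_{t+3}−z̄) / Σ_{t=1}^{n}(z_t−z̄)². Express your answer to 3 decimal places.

Mean z̄ = (71.6 + 74.5 + 78.5 + 81.0 + 81.5 + 74.2 + 73.6 + 70.8 + 68.3 + 72.7 + 81.6)/11 = 75.3000
Numerator Σ_{t=1}^{8}(z_t−z̄)(z_{t+3}−z̄) = -83.3900
Denominator Σ(z_t−z̄)² = 215.3000
r_3 = -83.3900 / 215.3000 = -0.387

-0.387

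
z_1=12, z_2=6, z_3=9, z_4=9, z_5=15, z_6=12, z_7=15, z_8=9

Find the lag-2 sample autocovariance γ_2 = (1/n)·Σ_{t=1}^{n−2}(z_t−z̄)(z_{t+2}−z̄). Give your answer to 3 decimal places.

1.512

Mean z̄ = (12 + 6 + 9 + 9 + 15 + 12 + 15 + 9)/8 = 10.8750
Σ_{t=1}^{6}(z_t−z̄)(z_{t+2}−z̄) = 12.0938
γ_2 = 12.0938 / 8 = 1.512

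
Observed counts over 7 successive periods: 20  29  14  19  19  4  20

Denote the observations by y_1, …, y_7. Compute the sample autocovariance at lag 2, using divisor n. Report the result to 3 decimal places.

-1.904

Mean ȳ = (20 + 29 + 14 + 19 + 19 + 4 + 20)/7 = 17.8571
Deviations: 2.1429, 11.1429, -3.8571, 1.1429, 1.1429, -13.8571, 2.1429
Σ_{t=1}^{5}(y_t−ȳ)(y_{t+2}−ȳ) = -13.3265
γ_2 = -13.3265 / 7 = -1.904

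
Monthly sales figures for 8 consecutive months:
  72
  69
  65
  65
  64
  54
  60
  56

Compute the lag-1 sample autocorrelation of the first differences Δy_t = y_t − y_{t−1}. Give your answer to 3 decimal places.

-0.621

First differences Δy: -3, -4, 0, -1, -10, 6, -4
Mean of differences = -2.2857
Numerator Σ(Δy_t−Δȳ)(Δy_{t+1}−Δȳ) = -87.7959
Denominator Σ(Δy_t−Δȳ)² = 141.4286
r_1(Δy) = -87.7959 / 141.4286 = -0.621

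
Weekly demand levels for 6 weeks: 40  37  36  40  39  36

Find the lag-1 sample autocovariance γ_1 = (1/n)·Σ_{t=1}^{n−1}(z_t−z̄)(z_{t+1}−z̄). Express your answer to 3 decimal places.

-0.667

Mean z̄ = (40 + 37 + 36 + 40 + 39 + 36)/6 = 38.0000
Deviations: 2.0000, -1.0000, -2.0000, 2.0000, 1.0000, -2.0000
Σ_{t=1}^{5}(z_t−z̄)(z_{t+1}−z̄) = -4.0000
γ_1 = -4.0000 / 6 = -0.667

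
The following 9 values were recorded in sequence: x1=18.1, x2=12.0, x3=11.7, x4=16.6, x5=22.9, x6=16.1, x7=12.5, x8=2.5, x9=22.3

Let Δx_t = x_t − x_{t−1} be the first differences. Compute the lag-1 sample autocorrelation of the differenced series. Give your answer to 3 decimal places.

First differences Δx: -6.1, -0.3, 4.9, 6.3, -6.8, -3.6, -10.0, 19.8
Mean of differences = 0.5250
Numerator Σ(Δx_t−Δx̄)(Δx_{t+1}−Δx̄) = -144.4181
Denominator Σ(Δx_t−Δx̄)² = 650.0350
r_1(Δx) = -144.4181 / 650.0350 = -0.222

-0.222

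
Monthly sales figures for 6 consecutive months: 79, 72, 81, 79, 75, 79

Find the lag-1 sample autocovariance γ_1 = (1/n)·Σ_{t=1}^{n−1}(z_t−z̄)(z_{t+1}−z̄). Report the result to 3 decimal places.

Mean z̄ = (79 + 72 + 81 + 79 + 75 + 79)/6 = 77.5000
Deviations: 1.5000, -5.5000, 3.5000, 1.5000, -2.5000, 1.5000
Σ_{t=1}^{5}(z_t−z̄)(z_{t+1}−z̄) = -29.7500
γ_1 = -29.7500 / 6 = -4.958

-4.958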